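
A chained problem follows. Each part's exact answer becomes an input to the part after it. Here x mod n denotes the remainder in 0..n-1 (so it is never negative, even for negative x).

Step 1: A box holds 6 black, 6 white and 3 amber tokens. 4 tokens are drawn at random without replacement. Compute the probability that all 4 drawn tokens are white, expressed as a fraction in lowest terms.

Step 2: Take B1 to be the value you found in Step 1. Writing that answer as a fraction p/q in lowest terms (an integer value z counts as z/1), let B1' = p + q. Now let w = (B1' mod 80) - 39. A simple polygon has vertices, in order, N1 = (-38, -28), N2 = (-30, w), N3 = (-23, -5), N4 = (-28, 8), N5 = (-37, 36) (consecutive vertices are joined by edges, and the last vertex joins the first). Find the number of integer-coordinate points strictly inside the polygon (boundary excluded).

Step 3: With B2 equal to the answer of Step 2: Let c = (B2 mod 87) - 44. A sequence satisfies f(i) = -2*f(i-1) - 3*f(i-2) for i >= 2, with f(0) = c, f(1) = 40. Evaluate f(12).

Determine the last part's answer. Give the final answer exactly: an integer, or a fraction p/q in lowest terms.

Step 1: total draws C(15,4) = 1365; favorable C(6,4) = 15; P = 1/91; answer 1/91
Step 2: B1 = 1/91; threaded value p + q = 92; w = -27; cross terms: (-38*-27 - -30*-28)=186, (-30*-5 - -23*-27)=-471, (-23*8 - -28*-5)=-324, (-28*36 - -37*8)=-712, (-37*-28 - -38*36)=2404; twice the area = |1083| = 1083; area = 1083/2; boundary points = 1 + 1 + 1 + 1 + 1 = 5; strictly interior points = area - boundary/2 + 1 = 540; answer 540
Step 3: B2 = 540; c = -26; f(2) = -2*(40) - 3*(-26) = -2; iterating: f(2)=-2, f(3)=-116, f(4)=238, f(5)=-128, f(6)=-458, f(7)=1300, f(8)=-1226, f(9)=-1448, f(10)=6574, f(11)=-8804, f(12)=-2114; answer -2114

-2114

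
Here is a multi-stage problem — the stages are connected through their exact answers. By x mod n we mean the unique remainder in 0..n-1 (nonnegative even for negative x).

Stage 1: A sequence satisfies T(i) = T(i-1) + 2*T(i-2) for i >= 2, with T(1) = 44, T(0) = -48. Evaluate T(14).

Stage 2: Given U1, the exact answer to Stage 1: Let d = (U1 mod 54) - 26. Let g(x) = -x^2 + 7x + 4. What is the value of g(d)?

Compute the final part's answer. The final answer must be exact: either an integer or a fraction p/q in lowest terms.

10

Stage 1: T(2) = 1*(44) + 2*(-48) = -52; iterating: T(2)=-52, T(3)=36, T(4)=-68, T(5)=4, T(6)=-132, T(7)=-124, T(8)=-388, T(9)=-636, T(10)=-1412, T(11)=-2684, T(12)=-5508, T(13)=-10876, T(14)=-21892; answer -21892
Stage 2: U1 = -21892; d = 6; -1*(6)^2 + 7*(6)^1 + 4 = (-36) + (42) + (4) = 10; answer 10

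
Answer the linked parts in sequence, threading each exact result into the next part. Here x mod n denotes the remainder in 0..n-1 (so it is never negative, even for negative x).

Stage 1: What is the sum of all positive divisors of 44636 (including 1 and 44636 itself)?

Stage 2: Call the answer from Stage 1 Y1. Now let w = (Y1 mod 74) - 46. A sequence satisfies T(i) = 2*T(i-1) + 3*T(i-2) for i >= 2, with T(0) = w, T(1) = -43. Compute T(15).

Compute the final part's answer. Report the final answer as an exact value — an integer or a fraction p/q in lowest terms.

-139901857

Stage 1: 44636 = 2^2 * 11159; sigma = (1 + 2 + 4) * (1 + 11159) = 7 * 11160 = 78120; answer 78120
Stage 2: Y1 = 78120; w = 4; T(2) = 2*(-43) + 3*(4) = -74; iterating: T(2)=-74, T(3)=-277, T(4)=-776, T(5)=-2383, T(6)=-7094, T(7)=-21337, T(8)=-63956, T(9)=-191923, T(10)=-575714, T(11)=-1727197, T(12)=-5181536, T(13)=-15544663, T(14)=-46633934, T(15)=-139901857; answer -139901857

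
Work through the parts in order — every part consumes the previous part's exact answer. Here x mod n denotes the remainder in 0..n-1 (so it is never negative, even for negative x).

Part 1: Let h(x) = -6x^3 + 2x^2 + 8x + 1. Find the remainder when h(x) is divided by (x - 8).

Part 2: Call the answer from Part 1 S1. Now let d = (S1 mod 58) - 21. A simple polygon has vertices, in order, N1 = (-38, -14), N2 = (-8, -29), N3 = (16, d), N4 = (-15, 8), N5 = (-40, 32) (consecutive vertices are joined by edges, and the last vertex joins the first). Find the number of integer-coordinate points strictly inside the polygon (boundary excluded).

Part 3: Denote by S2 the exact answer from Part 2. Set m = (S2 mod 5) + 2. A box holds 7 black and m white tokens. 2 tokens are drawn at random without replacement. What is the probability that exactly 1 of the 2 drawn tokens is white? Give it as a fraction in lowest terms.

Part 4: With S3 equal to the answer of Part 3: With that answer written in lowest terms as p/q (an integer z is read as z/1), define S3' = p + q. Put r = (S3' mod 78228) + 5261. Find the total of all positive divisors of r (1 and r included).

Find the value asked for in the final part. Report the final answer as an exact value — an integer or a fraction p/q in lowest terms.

10584

Part 1: remainder = value at the root: -6*(8)^3 + 2*(8)^2 + 8*(8)^1 + 1 = (-3072) + (128) + (64) + (1) = -2879; answer -2879
Part 2: S1 = -2879; d = 0; cross terms: (-38*-29 - -8*-14)=990, (-8*0 - 16*-29)=464, (16*8 - -15*0)=128, (-15*32 - -40*8)=-160, (-40*-14 - -38*32)=1776; twice the area = |3198| = 3198; area = 1599; boundary points = 15 + 1 + 1 + 1 + 2 = 20; strictly interior points = area - boundary/2 + 1 = 1590; answer 1590
Part 3: S2 = 1590; m = 2; total draws C(9,2) = 36; favorable C(2,1)*C(7,1) = 14; P = 7/18; answer 7/18
Part 4: S3 = 7/18; threaded value p + q = 25; r = 5286; 5286 = 2 * 3 * 881; sigma = (1 + 2) * (1 + 3) * (1 + 881) = 3 * 4 * 882 = 10584; answer 10584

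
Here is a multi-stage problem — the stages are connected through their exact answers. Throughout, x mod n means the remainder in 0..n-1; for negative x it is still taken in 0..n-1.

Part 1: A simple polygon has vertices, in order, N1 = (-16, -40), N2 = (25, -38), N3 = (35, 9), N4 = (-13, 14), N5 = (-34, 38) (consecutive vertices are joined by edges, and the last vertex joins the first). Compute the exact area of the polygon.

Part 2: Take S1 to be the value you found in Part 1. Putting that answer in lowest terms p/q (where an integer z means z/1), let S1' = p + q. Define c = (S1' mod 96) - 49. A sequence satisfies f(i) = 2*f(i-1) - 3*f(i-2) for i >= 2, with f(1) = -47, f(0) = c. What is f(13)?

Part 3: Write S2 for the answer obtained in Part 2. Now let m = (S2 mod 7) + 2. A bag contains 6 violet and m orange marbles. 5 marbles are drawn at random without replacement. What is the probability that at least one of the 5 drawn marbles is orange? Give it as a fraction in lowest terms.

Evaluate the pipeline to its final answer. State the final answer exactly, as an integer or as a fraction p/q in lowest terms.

Part 1: cross terms: (-16*-38 - 25*-40)=1608, (25*9 - 35*-38)=1555, (35*14 - -13*9)=607, (-13*38 - -34*14)=-18, (-34*-40 - -16*38)=1968; twice the area = |5720| = 5720; area = 2860; answer 2860
Part 2: S1 = 2860; threaded value p + q = 2861; c = 28; f(2) = 2*(-47) - 3*(28) = -178; iterating: f(2)=-178, f(3)=-215, f(4)=104, f(5)=853, f(6)=1394, f(7)=229, f(8)=-3724, f(9)=-8135, f(10)=-5098, f(11)=14209, f(12)=43712, f(13)=44797; answer 44797
Part 3: S2 = 44797; m = 6; total draws C(12,5) = 792; complement C(6,5) = 6; favorable 792 - 6 = 786; P = 131/132; answer 131/132

131/132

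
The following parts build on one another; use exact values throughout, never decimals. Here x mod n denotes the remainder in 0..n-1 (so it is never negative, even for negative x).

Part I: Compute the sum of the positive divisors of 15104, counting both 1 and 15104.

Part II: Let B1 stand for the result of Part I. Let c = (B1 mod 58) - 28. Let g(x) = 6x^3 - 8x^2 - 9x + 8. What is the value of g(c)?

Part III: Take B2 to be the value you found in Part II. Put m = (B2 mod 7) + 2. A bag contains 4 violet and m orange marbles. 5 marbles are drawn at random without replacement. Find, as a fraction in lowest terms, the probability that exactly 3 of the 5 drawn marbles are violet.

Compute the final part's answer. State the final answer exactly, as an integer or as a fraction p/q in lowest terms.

5/21

Part I: 15104 = 2^8 * 59; sigma = (1 + 2 + 4 + 8 + 16 + 32 + 64 + 128 + 256) * (1 + 59) = 511 * 60 = 30660; answer 30660
Part II: B1 = 30660; c = 8; 6*(8)^3 - 8*(8)^2 - 9*(8)^1 + 8 = (3072) + (-512) + (-72) + (8) = 2496; answer 2496
Part III: B2 = 2496; m = 6; total draws C(10,5) = 252; favorable C(4,3)*C(6,2) = 60; P = 5/21; answer 5/21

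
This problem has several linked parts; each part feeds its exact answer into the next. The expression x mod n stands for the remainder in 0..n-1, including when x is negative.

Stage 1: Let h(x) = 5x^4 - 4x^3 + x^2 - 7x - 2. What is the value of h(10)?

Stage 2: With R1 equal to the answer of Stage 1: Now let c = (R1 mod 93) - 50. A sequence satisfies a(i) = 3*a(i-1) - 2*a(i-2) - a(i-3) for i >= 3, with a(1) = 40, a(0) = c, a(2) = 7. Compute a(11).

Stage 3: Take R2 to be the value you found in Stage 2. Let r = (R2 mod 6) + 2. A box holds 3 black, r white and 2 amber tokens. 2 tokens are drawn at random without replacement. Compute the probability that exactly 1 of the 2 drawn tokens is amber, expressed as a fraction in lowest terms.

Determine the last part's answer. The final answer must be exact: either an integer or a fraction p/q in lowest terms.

10/33

Stage 1: 5*(10)^4 - 4*(10)^3 + 1*(10)^2 - 7*(10)^1 - 2 = (50000) + (-4000) + (100) + (-70) + (-2) = 46028; answer 46028
Stage 2: R1 = 46028; c = 36; a(3) = 3*(7) - 2*(40) - 1*(36) = -95; iterating: a(3)=-95, a(4)=-339, a(5)=-834, a(6)=-1729, a(7)=-3180, a(8)=-5248, a(9)=-7655, a(10)=-9289, a(11)=-7309; answer -7309
Stage 3: R2 = -7309; r = 7; total draws C(12,2) = 66; favorable C(2,1)*C(10,1) = 20; P = 10/33; answer 10/33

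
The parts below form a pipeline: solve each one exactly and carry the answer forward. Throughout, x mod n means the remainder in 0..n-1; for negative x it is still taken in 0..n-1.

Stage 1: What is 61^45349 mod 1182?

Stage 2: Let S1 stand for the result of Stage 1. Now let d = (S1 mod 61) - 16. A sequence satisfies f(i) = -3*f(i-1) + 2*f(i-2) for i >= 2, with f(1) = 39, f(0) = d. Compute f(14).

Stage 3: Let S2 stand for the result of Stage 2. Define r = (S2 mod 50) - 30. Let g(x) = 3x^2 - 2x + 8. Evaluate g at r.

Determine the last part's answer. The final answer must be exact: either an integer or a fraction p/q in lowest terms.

Stage 1: squarings mod 1182: 61^1=61, 61^2=175, 61^4=1075, 61^8=811, 61^16=529, 61^32=889, 61^64=745, 61^128=667, 61^256=457, 61^512=817, 61^1024=841, 61^2048=445, 61^4096=631, 61^8192=1009, 61^16384=379, 61^32768=619; 61^45349 = 61^1 * 61^4 * 61^32 * 61^256 * 61^4096 * 61^8192 * 61^32768 = 1135 (mod 1182); answer 1135
Stage 2: S1 = 1135; d = 21; f(2) = -3*(39) + 2*(21) = -75; iterating: f(2)=-75, f(3)=303, f(4)=-1059, f(5)=3783, f(6)=-13467, f(7)=47967, f(8)=-170835, f(9)=608439, f(10)=-2166987, f(11)=7717839, f(12)=-27487491, f(13)=97898151, f(14)=-348669435; answer -348669435
Stage 3: S2 = -348669435; r = -15; 3*(-15)^2 - 2*(-15)^1 + 8 = (675) + (30) + (8) = 713; answer 713

713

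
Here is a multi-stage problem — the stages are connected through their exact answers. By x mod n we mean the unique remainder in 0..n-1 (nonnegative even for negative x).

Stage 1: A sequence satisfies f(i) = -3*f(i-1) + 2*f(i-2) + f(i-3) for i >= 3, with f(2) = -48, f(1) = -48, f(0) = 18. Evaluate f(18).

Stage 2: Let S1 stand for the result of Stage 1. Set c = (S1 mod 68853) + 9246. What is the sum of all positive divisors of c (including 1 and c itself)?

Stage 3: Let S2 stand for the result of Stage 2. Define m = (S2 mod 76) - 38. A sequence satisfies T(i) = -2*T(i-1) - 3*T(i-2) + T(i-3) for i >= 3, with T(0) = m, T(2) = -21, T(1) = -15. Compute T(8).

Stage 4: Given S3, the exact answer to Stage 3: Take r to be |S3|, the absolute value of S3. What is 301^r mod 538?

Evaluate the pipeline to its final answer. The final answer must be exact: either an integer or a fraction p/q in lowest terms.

295

Stage 1: f(3) = -3*(-48) + 2*(-48) + 1*(18) = 66; iterating: f(3)=66, f(4)=-342, f(5)=1110, f(6)=-3948, f(7)=13722, f(8)=-47952, f(9)=167352, f(10)=-584238, f(11)=2039466, f(12)=-7119522, f(13)=24853260, f(14)=-86759358, f(15)=302865072, f(16)=-1057260672, f(17)=3690752802, f(18)=-12883914678; answer -12883914678
Stage 2: S1 = -12883914678; c = 74487; 74487 = 3 * 7 * 3547; sigma = (1 + 3) * (1 + 7) * (1 + 3547) = 4 * 8 * 3548 = 113536; answer 113536
Stage 3: S2 = 113536; m = 30; T(3) = -2*(-21) - 3*(-15) + 1*(30) = 117; iterating: T(3)=117, T(4)=-186, T(5)=0, T(6)=675, T(7)=-1536, T(8)=1047; answer 1047
Stage 4: S3 = 1047; r = 1047; squarings mod 538: 301^1=301, 301^2=217, 301^4=283, 301^8=465, 301^16=487, 301^32=449, 301^64=389, 301^128=143, 301^256=5, 301^512=25, 301^1024=87; 301^1047 = 301^1 * 301^2 * 301^4 * 301^16 * 301^1024 = 295 (mod 538); answer 295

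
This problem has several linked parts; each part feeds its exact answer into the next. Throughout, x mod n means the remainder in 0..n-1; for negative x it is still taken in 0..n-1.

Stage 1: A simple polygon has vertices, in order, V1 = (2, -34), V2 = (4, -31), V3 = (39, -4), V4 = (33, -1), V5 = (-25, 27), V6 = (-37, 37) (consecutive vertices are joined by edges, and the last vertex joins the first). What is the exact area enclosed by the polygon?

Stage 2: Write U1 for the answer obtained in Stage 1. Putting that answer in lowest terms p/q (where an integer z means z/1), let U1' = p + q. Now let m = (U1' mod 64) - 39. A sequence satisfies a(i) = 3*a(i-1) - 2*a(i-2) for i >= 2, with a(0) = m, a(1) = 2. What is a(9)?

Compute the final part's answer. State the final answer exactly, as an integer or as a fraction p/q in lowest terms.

Stage 1: cross terms: (2*-31 - 4*-34)=74, (4*-4 - 39*-31)=1193, (39*-1 - 33*-4)=93, (33*27 - -25*-1)=866, (-25*37 - -37*27)=74, (-37*-34 - 2*37)=1184; twice the area = |3484| = 3484; area = 1742; answer 1742
Stage 2: U1 = 1742; threaded value p + q = 1743; m = -24; a(2) = 3*(2) - 2*(-24) = 54; iterating: a(2)=54, a(3)=158, a(4)=366, a(5)=782, a(6)=1614, a(7)=3278, a(8)=6606, a(9)=13262; answer 13262

13262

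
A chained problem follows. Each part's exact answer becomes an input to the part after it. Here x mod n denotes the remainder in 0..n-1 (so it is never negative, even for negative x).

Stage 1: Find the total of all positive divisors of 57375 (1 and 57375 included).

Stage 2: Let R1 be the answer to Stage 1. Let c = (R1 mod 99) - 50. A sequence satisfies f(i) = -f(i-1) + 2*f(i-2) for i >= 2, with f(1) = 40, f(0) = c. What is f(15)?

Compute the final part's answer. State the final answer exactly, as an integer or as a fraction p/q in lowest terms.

393232

Stage 1: 57375 = 3^3 * 5^3 * 17; sigma = (1 + 3 + 9 + 27) * (1 + 5 + 25 + 125) * (1 + 17) = 40 * 156 * 18 = 112320; answer 112320
Stage 2: R1 = 112320; c = 4; f(2) = -1*(40) + 2*(4) = -32; iterating: f(2)=-32, f(3)=112, f(4)=-176, f(5)=400, f(6)=-752, f(7)=1552, f(8)=-3056, f(9)=6160, f(10)=-12272, f(11)=24592, f(12)=-49136, f(13)=98320, f(14)=-196592, f(15)=393232; answer 393232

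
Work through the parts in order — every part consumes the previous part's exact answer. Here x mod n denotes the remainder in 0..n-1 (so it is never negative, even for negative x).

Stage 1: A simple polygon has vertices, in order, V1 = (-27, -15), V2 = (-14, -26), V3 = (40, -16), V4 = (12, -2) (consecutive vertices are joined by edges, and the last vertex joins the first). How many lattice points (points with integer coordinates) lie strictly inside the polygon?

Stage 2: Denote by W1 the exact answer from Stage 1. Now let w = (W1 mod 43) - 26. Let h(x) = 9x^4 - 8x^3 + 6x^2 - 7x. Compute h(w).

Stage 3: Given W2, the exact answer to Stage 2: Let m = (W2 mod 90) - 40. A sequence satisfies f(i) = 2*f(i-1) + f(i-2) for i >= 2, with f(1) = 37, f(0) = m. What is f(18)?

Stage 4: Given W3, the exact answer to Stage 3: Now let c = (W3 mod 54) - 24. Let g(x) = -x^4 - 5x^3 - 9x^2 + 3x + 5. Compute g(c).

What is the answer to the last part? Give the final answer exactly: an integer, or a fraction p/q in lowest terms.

Stage 1: cross terms: (-27*-26 - -14*-15)=492, (-14*-16 - 40*-26)=1264, (40*-2 - 12*-16)=112, (12*-15 - -27*-2)=-234; twice the area = |1634| = 1634; area = 817; boundary points = 1 + 2 + 14 + 13 = 30; strictly interior points = area - boundary/2 + 1 = 803; answer 803
Stage 2: W1 = 803; w = 3; 9*(3)^4 - 8*(3)^3 + 6*(3)^2 - 7*(3)^1 = (729) + (-216) + (54) + (-21) = 546; answer 546
Stage 3: W2 = 546; m = -34; f(2) = 2*(37) + 1*(-34) = 40; iterating: f(2)=40, f(3)=117, f(4)=274, f(5)=665, f(6)=1604, f(7)=3873, f(8)=9350, f(9)=22573, f(10)=54496, f(11)=131565, f(12)=317626, f(13)=766817, f(14)=1851260, f(15)=4469337, f(16)=10789934, f(17)=26049205, f(18)=62888344; answer 62888344
Stage 4: W3 = 62888344; c = 28; -1*(28)^4 - 5*(28)^3 - 9*(28)^2 + 3*(28)^1 + 5 = (-614656) + (-109760) + (-7056) + (84) + (5) = -731383; answer -731383

-731383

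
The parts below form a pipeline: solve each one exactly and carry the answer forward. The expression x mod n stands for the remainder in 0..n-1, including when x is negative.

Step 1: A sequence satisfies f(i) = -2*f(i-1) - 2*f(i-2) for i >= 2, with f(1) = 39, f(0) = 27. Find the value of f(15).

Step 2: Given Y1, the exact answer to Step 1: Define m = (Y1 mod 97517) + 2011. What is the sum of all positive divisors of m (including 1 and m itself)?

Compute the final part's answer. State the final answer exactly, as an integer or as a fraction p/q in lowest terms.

237510

Step 1: f(2) = -2*(39) - 2*(27) = -132; iterating: f(2)=-132, f(3)=186, f(4)=-108, f(5)=-156, f(6)=528, f(7)=-744, f(8)=432, f(9)=624, f(10)=-2112, f(11)=2976, f(12)=-1728, f(13)=-2496, f(14)=8448, f(15)=-11904; answer -11904
Step 2: Y1 = -11904; m = 87624; 87624 = 2^3 * 3^2 * 1217; sigma = (1 + 2 + 4 + 8) * (1 + 3 + 9) * (1 + 1217) = 15 * 13 * 1218 = 237510; answer 237510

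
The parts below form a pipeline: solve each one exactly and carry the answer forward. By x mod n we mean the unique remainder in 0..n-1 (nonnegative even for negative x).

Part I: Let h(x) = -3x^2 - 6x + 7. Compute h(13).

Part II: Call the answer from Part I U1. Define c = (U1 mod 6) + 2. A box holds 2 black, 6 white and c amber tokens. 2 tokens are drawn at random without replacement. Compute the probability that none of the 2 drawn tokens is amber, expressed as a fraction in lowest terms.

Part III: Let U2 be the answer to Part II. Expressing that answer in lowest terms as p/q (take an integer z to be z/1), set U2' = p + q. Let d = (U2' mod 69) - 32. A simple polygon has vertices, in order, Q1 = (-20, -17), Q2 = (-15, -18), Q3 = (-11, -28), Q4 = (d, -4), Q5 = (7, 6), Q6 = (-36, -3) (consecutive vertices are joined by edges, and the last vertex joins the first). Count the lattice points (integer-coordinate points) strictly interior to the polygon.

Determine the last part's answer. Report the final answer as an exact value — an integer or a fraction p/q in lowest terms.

313

Part I: -3*(13)^2 - 6*(13)^1 + 7 = (-507) + (-78) + (7) = -578; answer -578
Part II: U1 = -578; c = 6; total draws C(14,2) = 91; favorable C(8,2) = 28; P = 4/13; answer 4/13
Part III: U2 = 4/13; threaded value p + q = 17; d = -15; cross terms: (-20*-18 - -15*-17)=105, (-15*-28 - -11*-18)=222, (-11*-4 - -15*-28)=-376, (-15*6 - 7*-4)=-62, (7*-3 - -36*6)=195, (-36*-17 - -20*-3)=552; twice the area = |636| = 636; area = 318; boundary points = 1 + 2 + 4 + 2 + 1 + 2 = 12; strictly interior points = area - boundary/2 + 1 = 313; answer 313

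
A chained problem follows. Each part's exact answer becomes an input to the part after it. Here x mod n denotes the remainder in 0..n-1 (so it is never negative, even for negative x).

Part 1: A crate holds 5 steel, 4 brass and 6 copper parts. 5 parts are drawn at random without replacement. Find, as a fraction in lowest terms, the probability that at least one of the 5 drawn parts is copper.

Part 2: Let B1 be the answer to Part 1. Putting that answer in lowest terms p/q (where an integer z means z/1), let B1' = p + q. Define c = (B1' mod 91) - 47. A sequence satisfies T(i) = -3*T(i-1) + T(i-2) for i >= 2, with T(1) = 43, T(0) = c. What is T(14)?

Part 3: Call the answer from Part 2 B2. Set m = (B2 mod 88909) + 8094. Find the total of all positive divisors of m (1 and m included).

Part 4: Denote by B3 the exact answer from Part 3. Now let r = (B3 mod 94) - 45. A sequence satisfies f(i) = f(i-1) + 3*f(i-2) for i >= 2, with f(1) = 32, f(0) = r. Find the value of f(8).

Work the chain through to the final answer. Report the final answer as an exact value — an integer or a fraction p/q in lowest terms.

Part 1: total draws C(15,5) = 3003; complement C(9,5) = 126; favorable 3003 - 126 = 2877; P = 137/143; answer 137/143
Part 2: B1 = 137/143; threaded value p + q = 280; c = -40; T(2) = -3*(43) + 1*(-40) = -169; iterating: T(2)=-169, T(3)=550, T(4)=-1819, T(5)=6007, T(6)=-19840, T(7)=65527, T(8)=-216421, T(9)=714790, T(10)=-2360791, T(11)=7797163, T(12)=-25752280, T(13)=85054003, T(14)=-280914289; answer -280914289
Part 3: B2 = -280914289; m = 46245; 46245 = 3 * 5 * 3083; sigma = (1 + 3) * (1 + 5) * (1 + 3083) = 4 * 6 * 3084 = 74016; answer 74016
Part 4: B3 = 74016; r = -7; f(2) = 1*(32) + 3*(-7) = 11; iterating: f(2)=11, f(3)=107, f(4)=140, f(5)=461, f(6)=881, f(7)=2264, f(8)=4907; answer 4907

4907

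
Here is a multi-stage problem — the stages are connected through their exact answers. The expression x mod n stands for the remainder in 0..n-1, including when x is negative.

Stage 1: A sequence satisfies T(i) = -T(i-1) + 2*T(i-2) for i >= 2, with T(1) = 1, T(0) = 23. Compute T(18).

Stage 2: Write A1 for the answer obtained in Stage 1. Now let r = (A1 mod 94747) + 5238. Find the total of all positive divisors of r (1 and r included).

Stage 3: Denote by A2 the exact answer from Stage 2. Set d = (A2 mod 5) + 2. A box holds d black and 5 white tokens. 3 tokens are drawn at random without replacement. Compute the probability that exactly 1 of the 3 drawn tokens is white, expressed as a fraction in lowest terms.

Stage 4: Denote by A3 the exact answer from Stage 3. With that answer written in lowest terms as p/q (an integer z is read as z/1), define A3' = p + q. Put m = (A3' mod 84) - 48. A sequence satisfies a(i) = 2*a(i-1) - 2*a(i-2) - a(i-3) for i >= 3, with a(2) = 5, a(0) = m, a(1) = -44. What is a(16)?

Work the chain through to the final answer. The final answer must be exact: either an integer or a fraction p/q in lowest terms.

Stage 1: T(2) = -1*(1) + 2*(23) = 45; iterating: T(2)=45, T(3)=-43, T(4)=133, T(5)=-219, T(6)=485, T(7)=-923, T(8)=1893, T(9)=-3739, T(10)=7525, T(11)=-15003, T(12)=30053, T(13)=-60059, T(14)=120165, T(15)=-240283, T(16)=480613, T(17)=-961179, T(18)=1922405; answer 1922405
Stage 2: A1 = 1922405; r = 32703; 32703 = 3 * 11 * 991; sigma = (1 + 3) * (1 + 11) * (1 + 991) = 4 * 12 * 992 = 47616; answer 47616
Stage 3: A2 = 47616; d = 3; total draws C(8,3) = 56; favorable C(5,1)*C(3,2) = 15; P = 15/56; answer 15/56
Stage 4: A3 = 15/56; threaded value p + q = 71; m = 23; a(3) = 2*(5) - 2*(-44) - 1*(23) = 75; iterating: a(3)=75, a(4)=184, a(5)=213, a(6)=-17, a(7)=-644, a(8)=-1467, a(9)=-1629, a(10)=320, a(11)=5365, a(12)=11719, a(13)=12388, a(14)=-4027, a(15)=-44549, a(16)=-93432; answer -93432

-93432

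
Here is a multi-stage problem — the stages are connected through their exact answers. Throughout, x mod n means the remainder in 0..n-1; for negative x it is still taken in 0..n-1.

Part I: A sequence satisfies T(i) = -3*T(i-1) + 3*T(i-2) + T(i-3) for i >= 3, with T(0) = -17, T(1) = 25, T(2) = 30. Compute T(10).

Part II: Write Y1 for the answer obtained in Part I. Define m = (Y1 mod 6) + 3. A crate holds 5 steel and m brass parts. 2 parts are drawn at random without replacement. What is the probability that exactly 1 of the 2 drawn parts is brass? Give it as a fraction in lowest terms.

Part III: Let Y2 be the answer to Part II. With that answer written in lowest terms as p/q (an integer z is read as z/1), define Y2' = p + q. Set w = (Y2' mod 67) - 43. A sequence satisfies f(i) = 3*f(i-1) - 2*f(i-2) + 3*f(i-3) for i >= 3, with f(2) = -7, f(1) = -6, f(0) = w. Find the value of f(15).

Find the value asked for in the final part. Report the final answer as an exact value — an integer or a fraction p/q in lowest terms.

-5170734

Part I: T(3) = -3*(30) + 3*(25) + 1*(-17) = -32; iterating: T(3)=-32, T(4)=211, T(5)=-699, T(6)=2698, T(7)=-9980, T(8)=37335, T(9)=-139247, T(10)=519766; answer 519766
Part II: Y1 = 519766; m = 7; total draws C(12,2) = 66; favorable C(7,1)*C(5,1) = 35; P = 35/66; answer 35/66
Part III: Y2 = 35/66; threaded value p + q = 101; w = -9; f(3) = 3*(-7) - 2*(-6) + 3*(-9) = -36; iterating: f(3)=-36, f(4)=-112, f(5)=-285, f(6)=-739, f(7)=-1983, f(8)=-5326, f(9)=-14229, f(10)=-37984, f(11)=-101472, f(12)=-271135, f(13)=-724413, f(14)=-1935385, f(15)=-5170734; answer -5170734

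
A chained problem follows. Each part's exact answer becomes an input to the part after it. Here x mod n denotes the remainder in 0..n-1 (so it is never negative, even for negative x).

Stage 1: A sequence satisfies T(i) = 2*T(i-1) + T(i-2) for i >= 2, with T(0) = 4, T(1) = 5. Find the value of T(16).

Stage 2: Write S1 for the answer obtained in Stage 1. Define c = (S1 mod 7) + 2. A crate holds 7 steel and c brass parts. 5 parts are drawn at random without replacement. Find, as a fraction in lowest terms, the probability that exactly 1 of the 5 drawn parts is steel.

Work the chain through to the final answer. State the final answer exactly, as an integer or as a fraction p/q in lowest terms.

Stage 1: T(2) = 2*(5) + 1*(4) = 14; iterating: T(2)=14, T(3)=33, T(4)=80, T(5)=193, T(6)=466, T(7)=1125, T(8)=2716, T(9)=6557, T(10)=15830, T(11)=38217, T(12)=92264, T(13)=222745, T(14)=537754, T(15)=1298253, T(16)=3134260; answer 3134260
Stage 2: S1 = 3134260; c = 5; total draws C(12,5) = 792; favorable C(7,1)*C(5,4) = 35; P = 35/792; answer 35/792

35/792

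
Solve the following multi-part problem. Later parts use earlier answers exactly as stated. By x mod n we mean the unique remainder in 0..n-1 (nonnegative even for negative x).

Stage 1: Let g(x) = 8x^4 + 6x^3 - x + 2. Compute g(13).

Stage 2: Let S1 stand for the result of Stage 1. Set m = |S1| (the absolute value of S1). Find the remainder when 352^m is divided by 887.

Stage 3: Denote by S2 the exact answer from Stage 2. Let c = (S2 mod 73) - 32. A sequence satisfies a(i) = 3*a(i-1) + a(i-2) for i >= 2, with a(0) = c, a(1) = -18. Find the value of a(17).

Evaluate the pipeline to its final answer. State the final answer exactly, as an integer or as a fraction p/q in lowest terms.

Stage 1: 8*(13)^4 + 6*(13)^3 - 1*(13)^1 + 2 = (228488) + (13182) + (-13) + (2) = 241659; answer 241659
Stage 2: S1 = 241659; m = 241659; squarings mod 887: 352^1=352, 352^2=611, 352^4=781, 352^8=592, 352^16=99, 352^32=44, 352^64=162, 352^128=521, 352^256=19, 352^512=361, 352^1024=819, 352^2048=189, 352^4096=241, 352^8192=426, 352^16384=528, 352^32768=266, 352^65536=683, 352^131072=814; 352^241659 = 352^1 * 352^2 * 352^8 * 352^16 * 352^32 * 352^64 * 352^128 * 352^256 * 352^512 * 352^1024 * 352^2048 * 352^8192 * 352^32768 * 352^65536 * 352^131072 = 706 (mod 887); answer 706
Stage 3: S2 = 706; c = 17; a(2) = 3*(-18) + 1*(17) = -37; iterating: a(2)=-37, a(3)=-129, a(4)=-424, a(5)=-1401, a(6)=-4627, a(7)=-15282, a(8)=-50473, a(9)=-166701, a(10)=-550576, a(11)=-1818429, a(12)=-6005863, a(13)=-19836018, a(14)=-65513917, a(15)=-216377769, a(16)=-714647224, a(17)=-2360319441; answer -2360319441

-2360319441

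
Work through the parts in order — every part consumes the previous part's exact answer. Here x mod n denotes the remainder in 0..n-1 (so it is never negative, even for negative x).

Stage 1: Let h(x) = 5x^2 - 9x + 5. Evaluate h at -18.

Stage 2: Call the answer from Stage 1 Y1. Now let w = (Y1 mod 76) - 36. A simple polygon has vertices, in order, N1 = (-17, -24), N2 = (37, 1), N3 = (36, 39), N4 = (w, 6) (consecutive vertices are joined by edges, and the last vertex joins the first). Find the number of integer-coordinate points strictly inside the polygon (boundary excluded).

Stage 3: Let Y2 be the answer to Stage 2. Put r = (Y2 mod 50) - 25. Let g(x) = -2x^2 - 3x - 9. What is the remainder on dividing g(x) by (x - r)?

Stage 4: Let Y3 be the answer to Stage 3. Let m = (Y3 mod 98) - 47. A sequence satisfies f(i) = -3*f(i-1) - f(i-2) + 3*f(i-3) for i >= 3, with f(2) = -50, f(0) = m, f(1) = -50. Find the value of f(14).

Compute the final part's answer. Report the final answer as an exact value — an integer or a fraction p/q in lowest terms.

Stage 1: 5*(-18)^2 - 9*(-18)^1 + 5 = (1620) + (162) + (5) = 1787; answer 1787
Stage 2: Y1 = 1787; w = 3; cross terms: (-17*1 - 37*-24)=871, (37*39 - 36*1)=1407, (36*6 - 3*39)=99, (3*-24 - -17*6)=30; twice the area = |2407| = 2407; area = 2407/2; boundary points = 1 + 1 + 33 + 10 = 45; strictly interior points = area - boundary/2 + 1 = 1182; answer 1182
Stage 3: Y2 = 1182; r = 7; remainder = value at the root: -2*(7)^2 - 3*(7)^1 - 9 = (-98) + (-21) + (-9) = -128; answer -128
Stage 4: Y3 = -128; m = 21; f(3) = -3*(-50) - 1*(-50) + 3*(21) = 263; iterating: f(3)=263, f(4)=-889, f(5)=2254, f(6)=-5084, f(7)=10331, f(8)=-19147, f(9)=31858, f(10)=-45434, f(11)=47003, f(12)=-1, f(13)=-183302, f(14)=690916; answer 690916

690916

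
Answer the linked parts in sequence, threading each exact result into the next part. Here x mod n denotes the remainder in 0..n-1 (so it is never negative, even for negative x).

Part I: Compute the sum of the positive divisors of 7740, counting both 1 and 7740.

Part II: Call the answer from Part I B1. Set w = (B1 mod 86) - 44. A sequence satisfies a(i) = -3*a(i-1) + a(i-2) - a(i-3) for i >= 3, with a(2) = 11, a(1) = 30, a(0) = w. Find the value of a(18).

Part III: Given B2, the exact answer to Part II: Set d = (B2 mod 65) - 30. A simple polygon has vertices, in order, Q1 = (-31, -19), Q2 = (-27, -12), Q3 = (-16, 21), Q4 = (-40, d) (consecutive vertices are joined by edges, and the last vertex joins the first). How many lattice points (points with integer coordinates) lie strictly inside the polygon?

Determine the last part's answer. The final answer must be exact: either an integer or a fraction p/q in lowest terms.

Part I: 7740 = 2^2 * 3^2 * 5 * 43; sigma = (1 + 2 + 4) * (1 + 3 + 9) * (1 + 5) * (1 + 43) = 7 * 13 * 6 * 44 = 24024; answer 24024
Part II: B1 = 24024; w = -14; a(3) = -3*(11) + 1*(30) - 1*(-14) = 11; iterating: a(3)=11, a(4)=-52, a(5)=156, a(6)=-531, a(7)=1801, a(8)=-6090, a(9)=20602, a(10)=-69697, a(11)=235783, a(12)=-797648, a(13)=2698424, a(14)=-9128703, a(15)=30882181, a(16)=-104473670, a(17)=353431894, a(18)=-1195651533; answer -1195651533
Part III: B2 = -1195651533; d = -28; cross terms: (-31*-12 - -27*-19)=-141, (-27*21 - -16*-12)=-759, (-16*-28 - -40*21)=1288, (-40*-19 - -31*-28)=-108; twice the area = |280| = 280; area = 140; boundary points = 1 + 11 + 1 + 9 = 22; strictly interior points = area - boundary/2 + 1 = 130; answer 130

130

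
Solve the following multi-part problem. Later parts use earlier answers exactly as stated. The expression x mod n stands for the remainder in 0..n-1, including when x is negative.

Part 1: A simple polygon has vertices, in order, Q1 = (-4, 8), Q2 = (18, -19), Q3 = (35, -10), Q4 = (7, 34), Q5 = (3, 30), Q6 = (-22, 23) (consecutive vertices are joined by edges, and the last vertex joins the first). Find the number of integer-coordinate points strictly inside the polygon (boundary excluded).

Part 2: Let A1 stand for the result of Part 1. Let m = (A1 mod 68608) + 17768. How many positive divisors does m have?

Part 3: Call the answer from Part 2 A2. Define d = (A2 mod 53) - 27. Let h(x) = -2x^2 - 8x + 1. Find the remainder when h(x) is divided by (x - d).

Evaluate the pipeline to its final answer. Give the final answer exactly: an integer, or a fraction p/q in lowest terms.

Part 1: cross terms: (-4*-19 - 18*8)=-68, (18*-10 - 35*-19)=485, (35*34 - 7*-10)=1260, (7*30 - 3*34)=108, (3*23 - -22*30)=729, (-22*8 - -4*23)=-84; twice the area = |2430| = 2430; area = 1215; boundary points = 1 + 1 + 4 + 4 + 1 + 3 = 14; strictly interior points = area - boundary/2 + 1 = 1209; answer 1209
Part 2: A1 = 1209; m = 18977; 18977 = 7 * 2711; number of divisors = (1+1) * (1+1) = 4; answer 4
Part 3: A2 = 4; d = -23; remainder = value at the root: -2*(-23)^2 - 8*(-23)^1 + 1 = (-1058) + (184) + (1) = -873; answer -873

-873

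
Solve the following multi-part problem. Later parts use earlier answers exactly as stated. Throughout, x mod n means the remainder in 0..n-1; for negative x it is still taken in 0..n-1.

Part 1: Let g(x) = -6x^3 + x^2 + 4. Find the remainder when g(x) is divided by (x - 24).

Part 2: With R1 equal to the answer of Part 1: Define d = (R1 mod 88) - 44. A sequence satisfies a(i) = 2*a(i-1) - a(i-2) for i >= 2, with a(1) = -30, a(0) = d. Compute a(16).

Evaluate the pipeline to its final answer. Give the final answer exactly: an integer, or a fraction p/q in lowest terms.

120

Part 1: remainder = value at the root: -6*(24)^3 + 1*(24)^2 + 4 = (-82944) + (576) + (4) = -82364; answer -82364
Part 2: R1 = -82364; d = -40; a(2) = 2*(-30) - 1*(-40) = -20; iterating: a(2)=-20, a(3)=-10, a(4)=0, a(5)=10, a(6)=20, a(7)=30, a(8)=40, a(9)=50, a(10)=60, a(11)=70, a(12)=80, a(13)=90, a(14)=100, a(15)=110, a(16)=120; answer 120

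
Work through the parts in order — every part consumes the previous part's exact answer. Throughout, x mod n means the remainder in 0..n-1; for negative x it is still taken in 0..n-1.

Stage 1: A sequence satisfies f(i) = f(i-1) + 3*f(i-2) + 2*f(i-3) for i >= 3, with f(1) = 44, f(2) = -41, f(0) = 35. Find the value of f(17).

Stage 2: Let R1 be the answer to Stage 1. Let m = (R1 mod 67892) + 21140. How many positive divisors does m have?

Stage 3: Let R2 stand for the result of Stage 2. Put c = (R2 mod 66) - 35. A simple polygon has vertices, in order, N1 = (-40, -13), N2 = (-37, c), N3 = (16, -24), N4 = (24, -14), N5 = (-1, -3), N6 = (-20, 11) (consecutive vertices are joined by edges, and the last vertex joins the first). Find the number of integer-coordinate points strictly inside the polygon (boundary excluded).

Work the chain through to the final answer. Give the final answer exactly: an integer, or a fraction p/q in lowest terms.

Stage 1: f(3) = 1*(-41) + 3*(44) + 2*(35) = 161; iterating: f(3)=161, f(4)=126, f(5)=527, f(6)=1227, f(7)=3060, f(8)=7795, f(9)=19429, f(10)=48934, f(11)=122811, f(12)=308471, f(13)=774772, f(14)=1945807, f(15)=4887065, f(16)=12274030, f(17)=30826839; answer 30826839
Stage 2: R1 = 30826839; m = 25011; 25011 = 3^2 * 7 * 397; number of divisors = (2+1) * (1+1) * (1+1) = 12; answer 12
Stage 3: R2 = 12; c = -23; cross terms: (-40*-23 - -37*-13)=439, (-37*-24 - 16*-23)=1256, (16*-14 - 24*-24)=352, (24*-3 - -1*-14)=-86, (-1*11 - -20*-3)=-71, (-20*-13 - -40*11)=700; twice the area = |2590| = 2590; area = 1295; boundary points = 1 + 1 + 2 + 1 + 1 + 4 = 10; strictly interior points = area - boundary/2 + 1 = 1291; answer 1291

1291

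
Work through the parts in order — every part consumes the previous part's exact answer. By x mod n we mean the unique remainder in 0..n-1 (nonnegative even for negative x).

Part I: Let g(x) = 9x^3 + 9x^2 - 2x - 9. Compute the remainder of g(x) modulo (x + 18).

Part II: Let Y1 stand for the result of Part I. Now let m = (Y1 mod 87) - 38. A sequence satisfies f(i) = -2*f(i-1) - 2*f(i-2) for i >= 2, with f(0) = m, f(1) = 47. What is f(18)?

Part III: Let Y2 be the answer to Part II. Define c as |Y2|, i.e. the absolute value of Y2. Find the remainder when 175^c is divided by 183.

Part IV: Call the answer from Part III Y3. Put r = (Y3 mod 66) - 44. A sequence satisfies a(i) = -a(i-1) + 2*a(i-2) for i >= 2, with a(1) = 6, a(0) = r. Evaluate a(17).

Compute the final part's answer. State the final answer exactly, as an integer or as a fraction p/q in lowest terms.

Part I: remainder = value at the root: 9*(-18)^3 + 9*(-18)^2 - 2*(-18)^1 - 9 = (-52488) + (2916) + (36) + (-9) = -49545; answer -49545
Part II: Y1 = -49545; m = 7; f(2) = -2*(47) - 2*(7) = -108; iterating: f(2)=-108, f(3)=122, f(4)=-28, f(5)=-188, f(6)=432, f(7)=-488, f(8)=112, f(9)=752, f(10)=-1728, f(11)=1952, f(12)=-448, f(13)=-3008, f(14)=6912, f(15)=-7808, f(16)=1792, f(17)=12032, f(18)=-27648; answer -27648
Part III: Y2 = -27648; c = 27648; squarings mod 183: 175^1=175, 175^2=64, 175^4=70, 175^8=142, 175^16=34, 175^32=58, 175^64=70, 175^128=142, 175^256=34, 175^512=58, 175^1024=70, 175^2048=142, 175^4096=34, 175^8192=58, 175^16384=70; 175^27648 = 175^1024 * 175^2048 * 175^8192 * 175^16384 = 142 (mod 183); answer 142
Part IV: Y3 = 142; r = -34; a(2) = -1*(6) + 2*(-34) = -74; iterating: a(2)=-74, a(3)=86, a(4)=-234, a(5)=406, a(6)=-874, a(7)=1686, a(8)=-3434, a(9)=6806, a(10)=-13674, a(11)=27286, a(12)=-54634, a(13)=109206, a(14)=-218474, a(15)=436886, a(16)=-873834, a(17)=1747606; answer 1747606

1747606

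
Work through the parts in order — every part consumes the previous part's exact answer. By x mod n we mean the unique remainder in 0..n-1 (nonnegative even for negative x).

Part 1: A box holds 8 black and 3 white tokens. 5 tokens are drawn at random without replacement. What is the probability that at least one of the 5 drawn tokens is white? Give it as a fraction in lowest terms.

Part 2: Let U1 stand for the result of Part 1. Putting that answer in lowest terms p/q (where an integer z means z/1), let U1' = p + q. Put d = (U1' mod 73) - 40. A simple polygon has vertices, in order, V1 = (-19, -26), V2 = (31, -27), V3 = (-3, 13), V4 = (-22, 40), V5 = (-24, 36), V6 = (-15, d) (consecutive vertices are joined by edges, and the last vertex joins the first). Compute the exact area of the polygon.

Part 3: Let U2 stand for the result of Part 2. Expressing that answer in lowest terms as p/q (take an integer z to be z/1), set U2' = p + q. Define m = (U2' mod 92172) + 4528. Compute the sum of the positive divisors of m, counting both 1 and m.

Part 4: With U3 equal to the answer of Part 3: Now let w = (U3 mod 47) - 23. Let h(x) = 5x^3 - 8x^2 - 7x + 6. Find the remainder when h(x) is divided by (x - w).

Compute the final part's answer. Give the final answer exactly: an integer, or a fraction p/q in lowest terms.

36666

Part 1: total draws C(11,5) = 462; complement C(8,5) = 56; favorable 462 - 56 = 406; P = 29/33; answer 29/33
Part 2: U1 = 29/33; threaded value p + q = 62; d = 22; cross terms: (-19*-27 - 31*-26)=1319, (31*13 - -3*-27)=322, (-3*40 - -22*13)=166, (-22*36 - -24*40)=168, (-24*22 - -15*36)=12, (-15*-26 - -19*22)=808; twice the area = |2795| = 2795; area = 2795/2; answer 2795/2
Part 3: U2 = 2795/2; threaded value p + q = 2797; m = 7325; 7325 = 5^2 * 293; sigma = (1 + 5 + 25) * (1 + 293) = 31 * 294 = 9114; answer 9114
Part 4: U3 = 9114; w = 20; remainder = value at the root: 5*(20)^3 - 8*(20)^2 - 7*(20)^1 + 6 = (40000) + (-3200) + (-140) + (6) = 36666; answer 36666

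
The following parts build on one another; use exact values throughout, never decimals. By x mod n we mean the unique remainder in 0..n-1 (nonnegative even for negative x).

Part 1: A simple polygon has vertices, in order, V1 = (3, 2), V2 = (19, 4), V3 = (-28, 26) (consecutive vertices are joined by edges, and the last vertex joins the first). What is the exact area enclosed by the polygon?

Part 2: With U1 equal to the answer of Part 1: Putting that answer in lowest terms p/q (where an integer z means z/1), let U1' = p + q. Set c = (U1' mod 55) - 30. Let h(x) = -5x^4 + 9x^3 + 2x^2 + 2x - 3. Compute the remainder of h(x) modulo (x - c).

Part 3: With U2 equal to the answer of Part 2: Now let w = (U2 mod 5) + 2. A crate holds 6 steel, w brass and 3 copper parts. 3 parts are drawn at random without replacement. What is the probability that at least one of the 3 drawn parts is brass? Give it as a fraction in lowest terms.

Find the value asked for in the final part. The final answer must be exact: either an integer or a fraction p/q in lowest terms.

Part 1: cross terms: (3*4 - 19*2)=-26, (19*26 - -28*4)=606, (-28*2 - 3*26)=-134; twice the area = |446| = 446; area = 223; answer 223
Part 2: U1 = 223; threaded value p + q = 224; c = -26; remainder = value at the root: -5*(-26)^4 + 9*(-26)^3 + 2*(-26)^2 + 2*(-26)^1 - 3 = (-2284880) + (-158184) + (1352) + (-52) + (-3) = -2441767; answer -2441767
Part 3: U2 = -2441767; w = 5; total draws C(14,3) = 364; complement C(9,3) = 84; favorable 364 - 84 = 280; P = 10/13; answer 10/13

10/13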